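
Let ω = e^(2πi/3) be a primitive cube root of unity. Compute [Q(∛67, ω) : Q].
[Q(∛67, ω) : Q] = 6

[Q(∛67):Q] = 3 (min poly x^3 - 67, irreducible since 67 is not a perfect cube). [Q(ω):Q] = 2 (min poly x^2 + x + 1). Since Q(∛67) ⊂ R and ω ∉ R, we have ω ∉ Q(∛67), so x^2 + x + 1 remains irreducible over Q(∛67) and [Q(∛67, ω) : Q(∛67)] = 2. By the tower law, [Q(∛67, ω) : Q] = 3 · 2 = 6. (In fact Q(∛67, ω) is the splitting field of x^3 - 67 over Q.)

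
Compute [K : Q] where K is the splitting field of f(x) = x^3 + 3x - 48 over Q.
[K : Q] = 6

By the rational root test, any rational root of the monic integer polynomial f(x) = x^3 + 3x - 48 must be an integer dividing the constant term -48, i.e. one of ±{1, 2, 3, 4, 6, 8, 12, 16, 24, 48}. Evaluating: f(1) = -44, f(-1) = -52, f(2) = -34, f(-2) = -62, f(3) = -12, f(-3) = -84, f(4) = 28, f(-4) = -124, f(6) = 186, f(-6) = -282, f(8) = 488, f(-8) = -584, f(12) = 1716, f(-12) = -1812, f(16) = 4096, f(-16) = -4192, f(24) = 13848, f(-24) = -13944, f(48) = 110688, f(-48) = -110784; none is 0, so f has no rational root and is therefore irreducible over Q (a cubic with no linear factor over a field is irreducible). For an irreducible cubic, the Galois group is A_3 or S_3 according as the discriminant disc(f) = -4a^3 - 27b^2 = -4·(3)^3 - 27·(-48)^2 = -62316 is or is not a square in Q. Here disc(f) = -62316 is not a perfect square in Q, so the Galois group of f over Q is not contained in A_3 and must be all of S_3. The splitting field has degree |S_3| = 6 over Q, so [K : Q] = 6.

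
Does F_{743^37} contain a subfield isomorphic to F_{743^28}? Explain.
No: F_{743^28} is not a subfield of F_{743^37}

F_{p^m} embeds in F_{p^n} iff m | n. Here 28 ∤ 37 (since 37 = 1·28 + 9 with remainder 9 ≠ 0), so F_{743^28} is not a subfield of F_{743^37}. Equivalently: if it were, the tower law would give 28 = [F_{743^28}:F_743] dividing [F_{743^37}:F_743] = 37, contradiction.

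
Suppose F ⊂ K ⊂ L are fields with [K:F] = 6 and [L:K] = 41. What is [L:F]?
[L:F] = 246

The tower law says that for any tower of field extensions F ⊂ K ⊂ L with finite degrees, [L:F] = [L:K] · [K:F]. Here this gives [L:F] = 41 · 6 = 246.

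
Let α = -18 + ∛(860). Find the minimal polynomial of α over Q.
m_α(x) = x^3 + 54x^2 + 972x + 4972

Set β = α + 18 = ∛(860), so β^3 = 860. Then (α + 18)^3 - 860 = 0, i.e. α is a root of g(x) = (x + 18)^3 - 860 = x^3 + 54x^2 + 972x + 4972. Since g(x) = h(x + 18) where h(x) = x^3 - 860, and h is irreducible over Q (because 860 is not a perfect cube, so h has no rational root, and a monic cubic with no rational root is irreducible), g is also irreducible (irreducibility is preserved under the substitution x → x + 18). Hence m_α(x) = x^3 + 54x^2 + 972x + 4972.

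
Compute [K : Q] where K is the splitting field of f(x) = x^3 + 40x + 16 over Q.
[K : Q] = 6

By the rational root test, any rational root of the monic integer polynomial f(x) = x^3 + 40x + 16 must be an integer dividing the constant term 16, i.e. one of ±{1, 2, 4, 8, 16}. Evaluating: f(1) = 57, f(-1) = -25, f(2) = 104, f(-2) = -72, f(4) = 240, f(-4) = -208, f(8) = 848, f(-8) = -816, f(16) = 4752, f(-16) = -4720; none is 0, so f has no rational root and is therefore irreducible over Q (a cubic with no linear factor over a field is irreducible). For an irreducible cubic, the Galois group is A_3 or S_3 according as the discriminant disc(f) = -4a^3 - 27b^2 = -4·(40)^3 - 27·(16)^2 = -262912 is or is not a square in Q. Here disc(f) = -262912 is not a perfect square in Q, so the Galois group of f over Q is not contained in A_3 and must be all of S_3. The splitting field has degree |S_3| = 6 over Q, so [K : Q] = 6.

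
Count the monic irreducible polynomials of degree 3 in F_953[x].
There are 288507408 monic irreducible polynomials of degree 3 over F_953

Each element of F_{953^3} that lies in no proper subfield is a root of exactly one monic irreducible of degree 3 over F_953, and each such polynomial has 3 distinct roots in F_{953^3}. By Möbius inversion the count is N_953(3) = (1/3) Σ_{d|3} μ(3/d) · 953^d = (1/3)(μ(3)·953^1 + μ(1)·953^3) = 865522224/3 = 288507408.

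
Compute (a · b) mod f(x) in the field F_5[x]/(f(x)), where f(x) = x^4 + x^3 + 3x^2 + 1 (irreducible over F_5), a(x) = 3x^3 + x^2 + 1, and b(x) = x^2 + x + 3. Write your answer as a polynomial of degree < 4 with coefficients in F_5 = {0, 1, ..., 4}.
a · b ≡ x^2 + 3x + 2 (mod f(x))

Multiply in F_5[x]: a(x)·b(x) = (3x^3 + x^2 + 1)·(x^2 + x + 3) = 3x^5 + 4x^4 + 4x^2 + x + 3. This has degree ≥ 4, so divide by f(x) over F_5: 3x^5 + 4x^4 + 4x^2 + x + 3 = (3x + 1)·(x^4 + x^3 + 3x^2 + 1) + (x^2 + 3x + 2). Hence a·b ≡ x^2 + 3x + 2 (mod f). (F_5[x]/(f) is a field with 5^4 = 625 elements since f is irreducible of degree 4.)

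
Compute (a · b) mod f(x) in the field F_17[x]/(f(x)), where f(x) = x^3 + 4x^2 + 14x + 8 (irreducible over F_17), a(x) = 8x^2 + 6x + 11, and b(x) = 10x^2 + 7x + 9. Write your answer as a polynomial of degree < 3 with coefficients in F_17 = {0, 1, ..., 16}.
a · b ≡ 5x^2 + x + 14 (mod f(x))

Multiply in F_17[x]: a(x)·b(x) = (8x^2 + 6x + 11)·(10x^2 + 7x + 9) = 12x^4 + 14x^3 + 3x^2 + 12x + 14. This has degree ≥ 3, so divide by f(x) over F_17: 12x^4 + 14x^3 + 3x^2 + 12x + 14 = (12x)·(x^3 + 4x^2 + 14x + 8) + (5x^2 + x + 14). Hence a·b ≡ 5x^2 + x + 14 (mod f). (F_17[x]/(f) is a field with 17^3 = 4913 elements since f is irreducible of degree 3.)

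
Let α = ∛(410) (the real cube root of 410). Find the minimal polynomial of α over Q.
m_α(x) = x^3 - 410

α satisfies α^3 = 410, so x^3 - 410 annihilates α. By the rational root test, a rational root p/q (in lowest terms) of x^3 - 410 would satisfy p^3 = 410 q^3, forcing q = 1 and p^3 = 410; but 410 is not a perfect cube, contradiction. A monic cubic over Q with no rational root is irreducible (any nontrivial factorization would include a linear factor). Hence x^3 - 410 is the minimal polynomial of α, and in particular [Q(α):Q] = 3.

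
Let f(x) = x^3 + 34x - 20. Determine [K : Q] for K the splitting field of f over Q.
[K : Q] = 6

By the rational root test, any rational root of the monic integer polynomial f(x) = x^3 + 34x - 20 must be an integer dividing the constant term -20, i.e. one of ±{1, 2, 4, 5, 10, 20}. Evaluating: f(1) = 15, f(-1) = -55, f(2) = 56, f(-2) = -96, f(4) = 180, f(-4) = -220, f(5) = 275, f(-5) = -315, f(10) = 1320, f(-10) = -1360, f(20) = 8660, f(-20) = -8700; none is 0, so f has no rational root and is therefore irreducible over Q (a cubic with no linear factor over a field is irreducible). For an irreducible cubic, the Galois group is A_3 or S_3 according as the discriminant disc(f) = -4a^3 - 27b^2 = -4·(34)^3 - 27·(-20)^2 = -168016 is or is not a square in Q. Here disc(f) = -168016 is not a perfect square in Q, so the Galois group of f over Q is not contained in A_3 and must be all of S_3. The splitting field has degree |S_3| = 6 over Q, so [K : Q] = 6.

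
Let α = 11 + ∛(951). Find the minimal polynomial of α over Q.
m_α(x) = x^3 - 33x^2 + 363x - 2282

Set β = α - 11 = ∛(951), so β^3 = 951. Then (α - 11)^3 - 951 = 0, i.e. α is a root of g(x) = (x - 11)^3 - 951 = x^3 - 33x^2 + 363x - 2282. Since g(x) = h(x - 11) where h(x) = x^3 - 951, and h is irreducible over Q (because 951 is not a perfect cube, so h has no rational root, and a monic cubic with no rational root is irreducible), g is also irreducible (irreducibility is preserved under the substitution x → x - 11). Hence m_α(x) = x^3 - 33x^2 + 363x - 2282.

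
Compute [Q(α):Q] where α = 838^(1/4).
[Q(α):Q] = 4

α is a root of x^4 - 838. By Eisenstein's criterion at the prime p = 2 (which divides the constant term 838 but p^2 = 4 does not, since 838 is squarefree), x^4 - 838 is irreducible over Q. Hence [Q(α):Q] = 4.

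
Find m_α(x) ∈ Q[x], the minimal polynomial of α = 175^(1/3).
m_α(x) = x^3 - 175

α satisfies α^3 = 175, so x^3 - 175 annihilates α. By the rational root test, a rational root p/q (in lowest terms) of x^3 - 175 would satisfy p^3 = 175 q^3, forcing q = 1 and p^3 = 175; but 175 is not a perfect cube, contradiction. A monic cubic over Q with no rational root is irreducible (any nontrivial factorization would include a linear factor). Hence x^3 - 175 is the minimal polynomial of α, and in particular [Q(α):Q] = 3.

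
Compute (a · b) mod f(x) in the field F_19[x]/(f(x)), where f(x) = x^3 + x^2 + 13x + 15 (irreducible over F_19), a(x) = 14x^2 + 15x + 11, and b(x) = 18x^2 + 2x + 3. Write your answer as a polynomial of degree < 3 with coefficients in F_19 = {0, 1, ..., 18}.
a · b ≡ 7x^2 + 2x + 8 (mod f(x))

Multiply in F_19[x]: a(x)·b(x) = (14x^2 + 15x + 11)·(18x^2 + 2x + 3) = 5x^4 + 13x^3 + 4x^2 + 10x + 14. This has degree ≥ 3, so divide by f(x) over F_19: 5x^4 + 13x^3 + 4x^2 + 10x + 14 = (5x + 8)·(x^3 + x^2 + 13x + 15) + (7x^2 + 2x + 8). Hence a·b ≡ 7x^2 + 2x + 8 (mod f). (F_19[x]/(f) is a field with 19^3 = 6859 elements since f is irreducible of degree 3.)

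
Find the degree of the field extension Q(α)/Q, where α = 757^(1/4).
[Q(α):Q] = 4

α is a root of x^4 - 757. By Eisenstein's criterion at the prime p = 757 (which divides the constant term 757 but p^2 = 573049 does not, since 757 is squarefree), x^4 - 757 is irreducible over Q. Hence [Q(α):Q] = 4.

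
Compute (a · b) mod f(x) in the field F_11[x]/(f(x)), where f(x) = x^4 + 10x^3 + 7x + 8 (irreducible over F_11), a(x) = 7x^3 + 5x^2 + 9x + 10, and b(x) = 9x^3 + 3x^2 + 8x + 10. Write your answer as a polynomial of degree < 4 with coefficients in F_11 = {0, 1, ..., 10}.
a · b ≡ x^3 + 10x^2 + 9x + 8 (mod f(x))

Multiply in F_11[x]: a(x)·b(x) = (7x^3 + 5x^2 + 9x + 10)·(9x^3 + 3x^2 + 8x + 10) = 8x^6 + 9x^4 + 7x^3 + 9x^2 + 5x + 1. This has degree ≥ 4, so divide by f(x) over F_11: 8x^6 + 9x^4 + 7x^3 + 9x^2 + 5x + 1 = (8x^2 + 8x + 6)·(x^4 + 10x^3 + 7x + 8) + (x^3 + 10x^2 + 9x + 8). Hence a·b ≡ x^3 + 10x^2 + 9x + 8 (mod f). (F_11[x]/(f) is a field with 11^4 = 14641 elements since f is irreducible of degree 4.)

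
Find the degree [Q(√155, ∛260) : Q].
[Q(√155, ∛260) : Q] = 6

Let L = Q(√155, ∛260). Since Q(√155) ⊂ L and [Q(√155):Q] = 2, the tower law gives 2 | [L:Q]. Likewise Q(∛260) ⊂ L with [Q(∛260):Q] = 3 (because 260 is not a perfect cube), so 3 | [L:Q]. As gcd(2,3) = 1, [L:Q] is divisible by 6. Conversely L is generated over Q by √155 and ∛260, so [L:Q] ≤ 2·3 = 6. Therefore [Q(√155, ∛260) : Q] = 6.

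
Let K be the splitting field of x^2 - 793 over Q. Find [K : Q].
[K : Q] = 2

f(x) = x^2 - 793 factors as (x - √793)(x + √793). The splitting field is K = Q(√793). Since 793 is squarefree and > 1, it is not a perfect square, so x^2 - 793 is irreducible over Q and [Q(√793) : Q] = 2. Hence [K : Q] = 2.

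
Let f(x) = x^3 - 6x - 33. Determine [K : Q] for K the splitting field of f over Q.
[K : Q] = 6

By the rational root test, any rational root of the monic integer polynomial f(x) = x^3 - 6x - 33 must be an integer dividing the constant term -33, i.e. one of ±{1, 3, 11, 33}. Evaluating: f(1) = -38, f(-1) = -28, f(3) = -24, f(-3) = -42, f(11) = 1232, f(-11) = -1298, f(33) = 35706, f(-33) = -35772; none is 0, so f has no rational root and is therefore irreducible over Q (a cubic with no linear factor over a field is irreducible). For an irreducible cubic, the Galois group is A_3 or S_3 according as the discriminant disc(f) = -4a^3 - 27b^2 = -4·(-6)^3 - 27·(-33)^2 = -28539 is or is not a square in Q. Here disc(f) = -28539 is not a perfect square in Q, so the Galois group of f over Q is not contained in A_3 and must be all of S_3. The splitting field has degree |S_3| = 6 over Q, so [K : Q] = 6.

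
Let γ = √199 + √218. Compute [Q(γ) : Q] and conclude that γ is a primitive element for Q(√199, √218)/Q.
[Q(γ) : Q] = 4 (equivalently, Q(γ) = Q(√199, √218))

Obviously Q(γ) ⊆ Q(√199, √218), and [Q(√199, √218):Q] = 4 (since 199, 218 are distinct squarefree integers > 1 with 43382 not a perfect square). To show equality we compute the minimal polynomial of γ. From γ = √199 + √218: γ^2 = 199 + 2√(43382) + 218 = 417 + 2√(43382), so γ^2 - 417 = 2√(43382); squaring, (γ^2 - 417)^2 = 4·43382, i.e. γ^4 - 834γ^2 + 173889 - 173528 = 0, i.e. γ^4 - 834γ^2 + 361 = 0. So γ is a root of x^4 - 834x^2 + 361. This polynomial is irreducible over Q: it has no rational root (each ±√199 ± √218 is irrational), and any factorization into two quadratics over Q would force √(43382) ∈ Q (pairing opposite roots) or √199, √218 ∈ Q (other pairings), all impossible. Hence [Q(γ):Q] = 4 = [Q(√199, √218):Q], so Q(γ) = Q(√199, √218).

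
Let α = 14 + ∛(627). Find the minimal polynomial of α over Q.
m_α(x) = x^3 - 42x^2 + 588x - 3371

Set β = α - 14 = ∛(627), so β^3 = 627. Then (α - 14)^3 - 627 = 0, i.e. α is a root of g(x) = (x - 14)^3 - 627 = x^3 - 42x^2 + 588x - 3371. Since g(x) = h(x - 14) where h(x) = x^3 - 627, and h is irreducible over Q (because 627 is not a perfect cube, so h has no rational root, and a monic cubic with no rational root is irreducible), g is also irreducible (irreducibility is preserved under the substitution x → x - 14). Hence m_α(x) = x^3 - 42x^2 + 588x - 3371.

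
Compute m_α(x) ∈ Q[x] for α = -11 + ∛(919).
m_α(x) = x^3 + 33x^2 + 363x + 412

Set β = α + 11 = ∛(919), so β^3 = 919. Then (α + 11)^3 - 919 = 0, i.e. α is a root of g(x) = (x + 11)^3 - 919 = x^3 + 33x^2 + 363x + 412. Since g(x) = h(x + 11) where h(x) = x^3 - 919, and h is irreducible over Q (because 919 is not a perfect cube, so h has no rational root, and a monic cubic with no rational root is irreducible), g is also irreducible (irreducibility is preserved under the substitution x → x + 11). Hence m_α(x) = x^3 + 33x^2 + 363x + 412.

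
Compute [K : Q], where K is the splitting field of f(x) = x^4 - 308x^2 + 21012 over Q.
[K : Q] = 4

Solving the quadratic in x^2: x^2 = (308 ± √(308^2 - 4·21012))/2 = (308 ± √10816)/2 = (308 ± 104)/2, giving x^2 = 206 or x^2 = 102. So f(x) = (x^2 - 206)(x^2 - 102) and the roots of f are ±√206, ±√102. Hence the splitting field is K = Q(√206, √102). Since 206 and 102 are distinct squarefree integers > 1, their product 21012 is not a perfect square, so √102 ∉ Q(√206). By the tower law [K:Q] = [Q(√206,√102):Q(√206)] · [Q(√206):Q] = 2 · 2 = 4.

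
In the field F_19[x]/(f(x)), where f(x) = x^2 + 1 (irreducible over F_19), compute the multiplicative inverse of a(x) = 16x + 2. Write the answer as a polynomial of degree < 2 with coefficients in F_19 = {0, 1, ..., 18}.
a(x)^(-1) ≡ 9x + 6 (mod f(x))

Since f is irreducible over F_19, F_19[x]/(f) is a field and a(x) ≠ 0 has an inverse. Apply the extended Euclidean algorithm to f(x) and a(x) in F_19[x]: f(x) = (6x + 4)·a(x) + (12). The last nonzero remainder is the constant 12 = gcd(f, a) in F_19. Back-substituting through the division chain expresses 12 = s(x)·a(x) + t(x)·f(x) with s(x) ≡ 13x + 15 (mod f), so (13x + 15)·a(x) ≡ 12 (mod f). Multiplying by 12^(-1) ≡ 8 in F_19 gives a(x)^(-1) ≡ 8·(13x + 15) ≡ 9x + 6 (mod f). Check: (16x + 2)·(9x + 6) = 11x^2 + 12 ≡ 1 (mod x^2 + 1).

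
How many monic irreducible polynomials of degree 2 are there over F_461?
There are 106030 monic irreducible polynomials of degree 2 over F_461

Each element of F_{461^2} that lies in no proper subfield is a root of exactly one monic irreducible of degree 2 over F_461, and each such polynomial has 2 distinct roots in F_{461^2}. By Möbius inversion the count is N_461(2) = (1/2) Σ_{d|2} μ(2/d) · 461^d = (1/2)(μ(2)·461^1 + μ(1)·461^2) = 212060/2 = 106030.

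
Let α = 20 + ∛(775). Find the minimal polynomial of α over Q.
m_α(x) = x^3 - 60x^2 + 1200x - 8775

Set β = α - 20 = ∛(775), so β^3 = 775. Then (α - 20)^3 - 775 = 0, i.e. α is a root of g(x) = (x - 20)^3 - 775 = x^3 - 60x^2 + 1200x - 8775. Since g(x) = h(x - 20) where h(x) = x^3 - 775, and h is irreducible over Q (because 775 is not a perfect cube, so h has no rational root, and a monic cubic with no rational root is irreducible), g is also irreducible (irreducibility is preserved under the substitution x → x - 20). Hence m_α(x) = x^3 - 60x^2 + 1200x - 8775.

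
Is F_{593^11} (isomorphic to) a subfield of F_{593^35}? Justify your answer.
No: F_{593^11} is not a subfield of F_{593^35}

F_{p^m} embeds in F_{p^n} iff m | n. Here 11 ∤ 35 (since 35 = 3·11 + 2 with remainder 2 ≠ 0), so F_{593^11} is not a subfield of F_{593^35}. Equivalently: if it were, the tower law would give 11 = [F_{593^11}:F_593] dividing [F_{593^35}:F_593] = 35, contradiction.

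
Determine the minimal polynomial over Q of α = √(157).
m_α(x) = x^2 - 157

α satisfies α^2 - 157 = 0, so x^2 - 157 annihilates α. Since d = 157 is squarefree and ≠ 1, it is not a perfect square in Q, so x^2 - 157 has no rational root and is therefore irreducible over Q (a degree-2 polynomial over a field is irreducible iff it has no root). Hence m_α(x) = x^2 - 157.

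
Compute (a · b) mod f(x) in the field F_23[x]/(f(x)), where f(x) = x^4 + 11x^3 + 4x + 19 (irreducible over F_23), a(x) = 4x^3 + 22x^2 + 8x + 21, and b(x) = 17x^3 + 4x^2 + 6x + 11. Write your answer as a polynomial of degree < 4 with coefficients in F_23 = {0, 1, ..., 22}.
a · b ≡ 17x^3 + 8x^2 + x + 1 (mod f(x))

Multiply in F_23[x]: a(x)·b(x) = (4x^3 + 22x^2 + 8x + 21)·(17x^3 + 4x^2 + 6x + 11) = 22x^6 + 22x^5 + 18x^4 + 13x^3 + 6x^2 + 7x + 1. This has degree ≥ 4, so divide by f(x) over F_23: 22x^6 + 22x^5 + 18x^4 + 13x^3 + 6x^2 + 7x + 1 = (22x^2 + 10x)·(x^4 + 11x^3 + 4x + 19) + (17x^3 + 8x^2 + x + 1). Hence a·b ≡ 17x^3 + 8x^2 + x + 1 (mod f). (F_23[x]/(f) is a field with 23^4 = 279841 elements since f is irreducible of degree 4.)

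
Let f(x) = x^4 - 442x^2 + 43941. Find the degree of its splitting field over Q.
[K : Q] = 4

Solving the quadratic in x^2: x^2 = (442 ± √(442^2 - 4·43941))/2 = (442 ± √19600)/2 = (442 ± 140)/2, giving x^2 = 291 or x^2 = 151. So f(x) = (x^2 - 291)(x^2 - 151) and the roots of f are ±√291, ±√151. Hence the splitting field is K = Q(√291, √151). Since 291 and 151 are distinct squarefree integers > 1, their product 43941 is not a perfect square, so √151 ∉ Q(√291). By the tower law [K:Q] = [Q(√291,√151):Q(√291)] · [Q(√291):Q] = 2 · 2 = 4.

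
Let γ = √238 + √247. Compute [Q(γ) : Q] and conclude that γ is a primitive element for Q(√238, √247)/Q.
[Q(γ) : Q] = 4 (equivalently, Q(γ) = Q(√238, √247))

Obviously Q(γ) ⊆ Q(√238, √247), and [Q(√238, √247):Q] = 4 (since 238, 247 are distinct squarefree integers > 1 with 58786 not a perfect square). To show equality we compute the minimal polynomial of γ. From γ = √238 + √247: γ^2 = 238 + 2√(58786) + 247 = 485 + 2√(58786), so γ^2 - 485 = 2√(58786); squaring, (γ^2 - 485)^2 = 4·58786, i.e. γ^4 - 970γ^2 + 235225 - 235144 = 0, i.e. γ^4 - 970γ^2 + 81 = 0. So γ is a root of x^4 - 970x^2 + 81. This polynomial is irreducible over Q: it has no rational root (each ±√238 ± √247 is irrational), and any factorization into two quadratics over Q would force √(58786) ∈ Q (pairing opposite roots) or √238, √247 ∈ Q (other pairings), all impossible. Hence [Q(γ):Q] = 4 = [Q(√238, √247):Q], so Q(γ) = Q(√238, √247).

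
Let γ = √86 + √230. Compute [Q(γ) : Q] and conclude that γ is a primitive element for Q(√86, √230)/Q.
[Q(γ) : Q] = 4 (equivalently, Q(γ) = Q(√86, √230))

Obviously Q(γ) ⊆ Q(√86, √230), and [Q(√86, √230):Q] = 4 (since 86, 230 are distinct squarefree integers > 1 with 19780 not a perfect square). To show equality we compute the minimal polynomial of γ. From γ = √86 + √230: γ^2 = 86 + 2√(19780) + 230 = 316 + 2√(19780), so γ^2 - 316 = 2√(19780); squaring, (γ^2 - 316)^2 = 4·19780, i.e. γ^4 - 632γ^2 + 99856 - 79120 = 0, i.e. γ^4 - 632γ^2 + 20736 = 0. So γ is a root of x^4 - 632x^2 + 20736. This polynomial is irreducible over Q: it has no rational root (each ±√86 ± √230 is irrational), and any factorization into two quadratics over Q would force √(19780) ∈ Q (pairing opposite roots) or √86, √230 ∈ Q (other pairings), all impossible. Hence [Q(γ):Q] = 4 = [Q(√86, √230):Q], so Q(γ) = Q(√86, √230).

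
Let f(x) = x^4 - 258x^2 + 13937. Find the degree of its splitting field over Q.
[K : Q] = 4

Solving the quadratic in x^2: x^2 = (258 ± √(258^2 - 4·13937))/2 = (258 ± √10816)/2 = (258 ± 104)/2, giving x^2 = 77 or x^2 = 181. So f(x) = (x^2 - 77)(x^2 - 181) and the roots of f are ±√77, ±√181. Hence the splitting field is K = Q(√77, √181). Since 77 and 181 are distinct squarefree integers > 1, their product 13937 is not a perfect square, so √181 ∉ Q(√77). By the tower law [K:Q] = [Q(√77,√181):Q(√77)] · [Q(√77):Q] = 2 · 2 = 4.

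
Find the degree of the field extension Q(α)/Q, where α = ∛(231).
[Q(α):Q] = 3

The minimal polynomial of α is x^3 - 231, irreducible over Q since 231 is not a perfect cube (so x^3 - 231 has no rational root). Hence [Q(α):Q] = deg(m_α) = 3.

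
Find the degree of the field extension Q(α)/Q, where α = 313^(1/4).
[Q(α):Q] = 4

α is a root of x^4 - 313. By Eisenstein's criterion at the prime p = 313 (which divides the constant term 313 but p^2 = 97969 does not, since 313 is squarefree), x^4 - 313 is irreducible over Q. Hence [Q(α):Q] = 4.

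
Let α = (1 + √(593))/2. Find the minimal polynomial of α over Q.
m_α(x) = x^2 - x - 148

From 2α - 1 = √(593), squaring gives (2α - 1)^2 = 593, i.e. 4α^2 - 4α + 1 = 593, so α^2 - α + (1 - 593)/4 = 0. Since 593 ≡ 1 (mod 4), (1 - 593)/4 = -148 ∈ Z. The polynomial x^2 - x - 148 has discriminant 1 - 4·(-148) = 593, which is not a perfect square in Q (d = 593 is squarefree and ≠ 1), so x^2 - x - 148 is irreducible over Q. It is the minimal polynomial of α.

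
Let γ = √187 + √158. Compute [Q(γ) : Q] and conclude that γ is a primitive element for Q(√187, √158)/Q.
[Q(γ) : Q] = 4 (equivalently, Q(γ) = Q(√187, √158))

Obviously Q(γ) ⊆ Q(√187, √158), and [Q(√187, √158):Q] = 4 (since 187, 158 are distinct squarefree integers > 1 with 29546 not a perfect square). To show equality we compute the minimal polynomial of γ. From γ = √187 + √158: γ^2 = 187 + 2√(29546) + 158 = 345 + 2√(29546), so γ^2 - 345 = 2√(29546); squaring, (γ^2 - 345)^2 = 4·29546, i.e. γ^4 - 690γ^2 + 119025 - 118184 = 0, i.e. γ^4 - 690γ^2 + 841 = 0. So γ is a root of x^4 - 690x^2 + 841. This polynomial is irreducible over Q: it has no rational root (each ±√187 ± √158 is irrational), and any factorization into two quadratics over Q would force √(29546) ∈ Q (pairing opposite roots) or √187, √158 ∈ Q (other pairings), all impossible. Hence [Q(γ):Q] = 4 = [Q(√187, √158):Q], so Q(γ) = Q(√187, √158).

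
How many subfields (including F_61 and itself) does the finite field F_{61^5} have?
F_{61^5} has 2 subfields

The subfields of F_{p^n} are exactly the fields F_{p^d} for d | n (each is the fixed field of the unique index-d subgroup of Gal(F_{p^n}/F_p) ≅ Z/nZ). The divisors of n = 5 are {1, 5}, giving 2 subfields: F_{61^1}, F_{61^5}.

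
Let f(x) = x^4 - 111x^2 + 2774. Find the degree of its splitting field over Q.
[K : Q] = 4

Solving the quadratic in x^2: x^2 = (111 ± √(111^2 - 4·2774))/2 = (111 ± √1225)/2 = (111 ± 35)/2, giving x^2 = 38 or x^2 = 73. So f(x) = (x^2 - 38)(x^2 - 73) and the roots of f are ±√38, ±√73. Hence the splitting field is K = Q(√38, √73). Since 38 and 73 are distinct squarefree integers > 1, their product 2774 is not a perfect square, so √73 ∉ Q(√38). By the tower law [K:Q] = [Q(√38,√73):Q(√38)] · [Q(√38):Q] = 2 · 2 = 4.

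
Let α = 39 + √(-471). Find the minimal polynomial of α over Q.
m_α(x) = x^2 - 78x + 1992

From α - 39 = √(-471), squaring gives (α - 39)^2 = -471, i.e. α^2 - 78α + 1521 = -471, so α^2 - 78α + 1992 = 0. The discriminant of x^2 - 78x + 1992 is (-78)^2 - 4·(1992) = 6084 - 7968 = -1884, and 4·(-471) is not a perfect square in Q since -471 is squarefree and ≠ 1. Hence x^2 - 78x + 1992 is irreducible over Q and is the minimal polynomial of α.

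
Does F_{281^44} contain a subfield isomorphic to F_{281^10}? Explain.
No: F_{281^10} is not a subfield of F_{281^44}

F_{p^m} embeds in F_{p^n} iff m | n. Here 10 ∤ 44 (since 44 = 4·10 + 4 with remainder 4 ≠ 0), so F_{281^10} is not a subfield of F_{281^44}. Equivalently: if it were, the tower law would give 10 = [F_{281^10}:F_281] dividing [F_{281^44}:F_281] = 44, contradiction.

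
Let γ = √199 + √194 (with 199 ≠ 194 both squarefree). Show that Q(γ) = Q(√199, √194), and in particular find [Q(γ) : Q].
[Q(γ) : Q] = 4 (equivalently, Q(γ) = Q(√199, √194))

Obviously Q(γ) ⊆ Q(√199, √194), and [Q(√199, √194):Q] = 4 (since 199, 194 are distinct squarefree integers > 1 with 38606 not a perfect square). To show equality we compute the minimal polynomial of γ. From γ = √199 + √194: γ^2 = 199 + 2√(38606) + 194 = 393 + 2√(38606), so γ^2 - 393 = 2√(38606); squaring, (γ^2 - 393)^2 = 4·38606, i.e. γ^4 - 786γ^2 + 154449 - 154424 = 0, i.e. γ^4 - 786γ^2 + 25 = 0. So γ is a root of x^4 - 786x^2 + 25. This polynomial is irreducible over Q: it has no rational root (each ±√199 ± √194 is irrational), and any factorization into two quadratics over Q would force √(38606) ∈ Q (pairing opposite roots) or √199, √194 ∈ Q (other pairings), all impossible. Hence [Q(γ):Q] = 4 = [Q(√199, √194):Q], so Q(γ) = Q(√199, √194).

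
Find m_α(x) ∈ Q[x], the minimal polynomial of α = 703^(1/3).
m_α(x) = x^3 - 703

α satisfies α^3 = 703, so x^3 - 703 annihilates α. By the rational root test, a rational root p/q (in lowest terms) of x^3 - 703 would satisfy p^3 = 703 q^3, forcing q = 1 and p^3 = 703; but 703 is not a perfect cube, contradiction. A monic cubic over Q with no rational root is irreducible (any nontrivial factorization would include a linear factor). Hence x^3 - 703 is the minimal polynomial of α, and in particular [Q(α):Q] = 3.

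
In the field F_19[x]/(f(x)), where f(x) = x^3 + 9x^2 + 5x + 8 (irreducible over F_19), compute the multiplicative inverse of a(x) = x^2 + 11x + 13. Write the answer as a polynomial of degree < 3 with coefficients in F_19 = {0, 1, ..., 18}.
a(x)^(-1) ≡ 2x^2 + 5x + 10 (mod f(x))

Since f is irreducible over F_19, F_19[x]/(f) is a field and a(x) ≠ 0 has an inverse. Apply the extended Euclidean algorithm to f(x) and a(x) in F_19[x]: f(x) = (x + 17)·a(x) + (14x + 15);  a(x) = (15x + 1)·(14x + 15) + (17). The last nonzero remainder is the constant 17 = gcd(f, a) in F_19. Back-substituting through the division chain expresses 17 = s(x)·a(x) + t(x)·f(x) with s(x) ≡ 15x^2 + 9x + 18 (mod f), so (15x^2 + 9x + 18)·a(x) ≡ 17 (mod f). Multiplying by 17^(-1) ≡ 9 in F_19 gives a(x)^(-1) ≡ 9·(15x^2 + 9x + 18) ≡ 2x^2 + 5x + 10 (mod f). Check: (x^2 + 11x + 13)·(2x^2 + 5x + 10) = 2x^4 + 8x^3 + 15x^2 + 4x + 16 ≡ 1 (mod x^3 + 9x^2 + 5x + 8).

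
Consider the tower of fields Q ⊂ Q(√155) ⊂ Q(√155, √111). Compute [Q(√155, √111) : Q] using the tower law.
[Q(√155, √111) : Q] = 4

[Q(√155):Q] = 2 (min poly x^2 - 155, irreducible since 155 is squarefree > 1). For the top step, suppose √111 ∈ Q(√155), say √111 = c + d√155 with c, d ∈ Q. Squaring: 111 = c^2 + 155d^2 + 2cd√155. Since √155 ∉ Q this forces 2cd = 0. If d = 0 then √111 = c ∈ Q, contradicting 111 squarefree > 1. If c = 0 then 111 = 155d^2, so 155·111 = (155d)^2 is a perfect square in Q — but 155·111 = 17205 is not a perfect square (since 155 and 111 are distinct squarefree integers). Contradiction. Hence √111 ∉ Q(√155), so x^2 - 111 stays irreducible over Q(√155) and [Q(√155, √111) : Q(√155)] = 2. By the tower law, [Q(√155, √111) : Q] = 2 · 2 = 4.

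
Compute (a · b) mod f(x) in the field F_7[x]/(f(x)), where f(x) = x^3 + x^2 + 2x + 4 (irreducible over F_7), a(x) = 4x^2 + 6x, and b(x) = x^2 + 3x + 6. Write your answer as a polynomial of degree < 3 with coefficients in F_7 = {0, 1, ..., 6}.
a · b ≡ 6x^2 + 6x (mod f(x))

Multiply in F_7[x]: a(x)·b(x) = (4x^2 + 6x)·(x^2 + 3x + 6) = 4x^4 + 4x^3 + x. This has degree ≥ 3, so divide by f(x) over F_7: 4x^4 + 4x^3 + x = (4x)·(x^3 + x^2 + 2x + 4) + (6x^2 + 6x). Hence a·b ≡ 6x^2 + 6x (mod f). (F_7[x]/(f) is a field with 7^3 = 343 elements since f is irreducible of degree 3.)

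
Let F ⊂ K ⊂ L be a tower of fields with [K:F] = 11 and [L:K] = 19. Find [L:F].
[L:F] = 209

The tower law says that for any tower of field extensions F ⊂ K ⊂ L with finite degrees, [L:F] = [L:K] · [K:F]. Here this gives [L:F] = 19 · 11 = 209.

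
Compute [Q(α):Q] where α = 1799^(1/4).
[Q(α):Q] = 4

α is a root of x^4 - 1799. By Eisenstein's criterion at the prime p = 7 (which divides the constant term 1799 but p^2 = 49 does not, since 1799 is squarefree), x^4 - 1799 is irreducible over Q. Hence [Q(α):Q] = 4.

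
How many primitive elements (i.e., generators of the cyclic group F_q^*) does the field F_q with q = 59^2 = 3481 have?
There are φ(3480) = 896 primitive elements

F_q^* is cyclic of order q - 1 = 3480. A cyclic group of order m has exactly φ(m) generators. Here m = 3480 = 2^3 · 3 · 5 · 29, so the number of primitive elements is φ(3480) = 896.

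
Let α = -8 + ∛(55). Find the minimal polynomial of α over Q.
m_α(x) = x^3 + 24x^2 + 192x + 457

Set β = α + 8 = ∛(55), so β^3 = 55. Then (α + 8)^3 - 55 = 0, i.e. α is a root of g(x) = (x + 8)^3 - 55 = x^3 + 24x^2 + 192x + 457. Since g(x) = h(x + 8) where h(x) = x^3 - 55, and h is irreducible over Q (because 55 is not a perfect cube, so h has no rational root, and a monic cubic with no rational root is irreducible), g is also irreducible (irreducibility is preserved under the substitution x → x + 8). Hence m_α(x) = x^3 + 24x^2 + 192x + 457.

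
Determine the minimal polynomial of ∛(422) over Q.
m_α(x) = x^3 - 422

α satisfies α^3 = 422, so x^3 - 422 annihilates α. By the rational root test, a rational root p/q (in lowest terms) of x^3 - 422 would satisfy p^3 = 422 q^3, forcing q = 1 and p^3 = 422; but 422 is not a perfect cube, contradiction. A monic cubic over Q with no rational root is irreducible (any nontrivial factorization would include a linear factor). Hence x^3 - 422 is the minimal polynomial of α, and in particular [Q(α):Q] = 3.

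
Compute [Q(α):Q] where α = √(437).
[Q(α):Q] = 2

[Q(α):Q] equals the degree of the minimal polynomial of α. Here α^2 = 437 and x^2 - 437 is irreducible (d = 437 is squarefree, ≠ 1, hence not a square), so deg(m_α) = 2. Thus [Q(α):Q] = 2.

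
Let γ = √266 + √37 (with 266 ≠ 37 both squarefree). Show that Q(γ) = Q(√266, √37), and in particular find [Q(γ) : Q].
[Q(γ) : Q] = 4 (equivalently, Q(γ) = Q(√266, √37))

Obviously Q(γ) ⊆ Q(√266, √37), and [Q(√266, √37):Q] = 4 (since 266, 37 are distinct squarefree integers > 1 with 9842 not a perfect square). To show equality we compute the minimal polynomial of γ. From γ = √266 + √37: γ^2 = 266 + 2√(9842) + 37 = 303 + 2√(9842), so γ^2 - 303 = 2√(9842); squaring, (γ^2 - 303)^2 = 4·9842, i.e. γ^4 - 606γ^2 + 91809 - 39368 = 0, i.e. γ^4 - 606γ^2 + 52441 = 0. So γ is a root of x^4 - 606x^2 + 52441. This polynomial is irreducible over Q: it has no rational root (each ±√266 ± √37 is irrational), and any factorization into two quadratics over Q would force √(9842) ∈ Q (pairing opposite roots) or √266, √37 ∈ Q (other pairings), all impossible. Hence [Q(γ):Q] = 4 = [Q(√266, √37):Q], so Q(γ) = Q(√266, √37).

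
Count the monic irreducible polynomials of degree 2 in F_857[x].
There are 366796 monic irreducible polynomials of degree 2 over F_857

Each element of F_{857^2} that lies in no proper subfield is a root of exactly one monic irreducible of degree 2 over F_857, and each such polynomial has 2 distinct roots in F_{857^2}. By Möbius inversion the count is N_857(2) = (1/2) Σ_{d|2} μ(2/d) · 857^d = (1/2)(μ(2)·857^1 + μ(1)·857^2) = 733592/2 = 366796.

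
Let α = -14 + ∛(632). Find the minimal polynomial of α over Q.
m_α(x) = x^3 + 42x^2 + 588x + 2112

Set β = α + 14 = ∛(632), so β^3 = 632. Then (α + 14)^3 - 632 = 0, i.e. α is a root of g(x) = (x + 14)^3 - 632 = x^3 + 42x^2 + 588x + 2112. Since g(x) = h(x + 14) where h(x) = x^3 - 632, and h is irreducible over Q (because 632 is not a perfect cube, so h has no rational root, and a monic cubic with no rational root is irreducible), g is also irreducible (irreducibility is preserved under the substitution x → x + 14). Hence m_α(x) = x^3 + 42x^2 + 588x + 2112.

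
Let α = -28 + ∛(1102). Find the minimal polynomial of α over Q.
m_α(x) = x^3 + 84x^2 + 2352x + 20850

Set β = α + 28 = ∛(1102), so β^3 = 1102. Then (α + 28)^3 - 1102 = 0, i.e. α is a root of g(x) = (x + 28)^3 - 1102 = x^3 + 84x^2 + 2352x + 20850. Since g(x) = h(x + 28) where h(x) = x^3 - 1102, and h is irreducible over Q (because 1102 is not a perfect cube, so h has no rational root, and a monic cubic with no rational root is irreducible), g is also irreducible (irreducibility is preserved under the substitution x → x + 28). Hence m_α(x) = x^3 + 84x^2 + 2352x + 20850.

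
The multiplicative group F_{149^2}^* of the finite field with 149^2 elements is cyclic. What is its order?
|F_{149^2}^*| = 22200

F_{149^2} has 149^2 = 22201 elements; its multiplicative group consists of all nonzero elements, so |F_{149^2}^*| = 22201 - 1 = 22200. (It is cyclic since any finite subgroup of the multiplicative group of a field is cyclic.)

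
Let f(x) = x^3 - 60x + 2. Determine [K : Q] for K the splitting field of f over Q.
[K : Q] = 6

By the rational root test, any rational root of the monic integer polynomial f(x) = x^3 - 60x + 2 must be an integer dividing the constant term 2, i.e. one of ±{1, 2}. Evaluating: f(1) = -57, f(-1) = 61, f(2) = -110, f(-2) = 114; none is 0, so f has no rational root and is therefore irreducible over Q (a cubic with no linear factor over a field is irreducible). For an irreducible cubic, the Galois group is A_3 or S_3 according as the discriminant disc(f) = -4a^3 - 27b^2 = -4·(-60)^3 - 27·(2)^2 = 863892 is or is not a square in Q. Here disc(f) = 863892 is not a perfect square in Q, so the Galois group of f over Q is not contained in A_3 and must be all of S_3. The splitting field has degree |S_3| = 6 over Q, so [K : Q] = 6.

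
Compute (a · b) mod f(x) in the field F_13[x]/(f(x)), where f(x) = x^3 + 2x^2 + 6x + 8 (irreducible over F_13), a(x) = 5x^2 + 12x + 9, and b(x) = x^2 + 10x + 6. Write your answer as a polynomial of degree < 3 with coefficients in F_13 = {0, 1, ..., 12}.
a · b ≡ 12x^2 + 5x + 2 (mod f(x))

Multiply in F_13[x]: a(x)·b(x) = (5x^2 + 12x + 9)·(x^2 + 10x + 6) = 5x^4 + 10x^3 + 3x^2 + 6x + 2. This has degree ≥ 3, so divide by f(x) over F_13: 5x^4 + 10x^3 + 3x^2 + 6x + 2 = (5x)·(x^3 + 2x^2 + 6x + 8) + (12x^2 + 5x + 2). Hence a·b ≡ 12x^2 + 5x + 2 (mod f). (F_13[x]/(f) is a field with 13^3 = 2197 elements since f is irreducible of degree 3.)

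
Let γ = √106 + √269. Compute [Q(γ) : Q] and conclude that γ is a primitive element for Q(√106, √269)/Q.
[Q(γ) : Q] = 4 (equivalently, Q(γ) = Q(√106, √269))

Obviously Q(γ) ⊆ Q(√106, √269), and [Q(√106, √269):Q] = 4 (since 106, 269 are distinct squarefree integers > 1 with 28514 not a perfect square). To show equality we compute the minimal polynomial of γ. From γ = √106 + √269: γ^2 = 106 + 2√(28514) + 269 = 375 + 2√(28514), so γ^2 - 375 = 2√(28514); squaring, (γ^2 - 375)^2 = 4·28514, i.e. γ^4 - 750γ^2 + 140625 - 114056 = 0, i.e. γ^4 - 750γ^2 + 26569 = 0. So γ is a root of x^4 - 750x^2 + 26569. This polynomial is irreducible over Q: it has no rational root (each ±√106 ± √269 is irrational), and any factorization into two quadratics over Q would force √(28514) ∈ Q (pairing opposite roots) or √106, √269 ∈ Q (other pairings), all impossible. Hence [Q(γ):Q] = 4 = [Q(√106, √269):Q], so Q(γ) = Q(√106, √269).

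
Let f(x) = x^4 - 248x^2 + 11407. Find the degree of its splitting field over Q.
[K : Q] = 4

Solving the quadratic in x^2: x^2 = (248 ± √(248^2 - 4·11407))/2 = (248 ± √15876)/2 = (248 ± 126)/2, giving x^2 = 61 or x^2 = 187. So f(x) = (x^2 - 61)(x^2 - 187) and the roots of f are ±√61, ±√187. Hence the splitting field is K = Q(√61, √187). Since 61 and 187 are distinct squarefree integers > 1, their product 11407 is not a perfect square, so √187 ∉ Q(√61). By the tower law [K:Q] = [Q(√61,√187):Q(√61)] · [Q(√61):Q] = 2 · 2 = 4.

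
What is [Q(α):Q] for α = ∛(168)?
[Q(α):Q] = 3

The minimal polynomial of α is x^3 - 168, irreducible over Q since 168 is not a perfect cube (so x^3 - 168 has no rational root). Hence [Q(α):Q] = deg(m_α) = 3.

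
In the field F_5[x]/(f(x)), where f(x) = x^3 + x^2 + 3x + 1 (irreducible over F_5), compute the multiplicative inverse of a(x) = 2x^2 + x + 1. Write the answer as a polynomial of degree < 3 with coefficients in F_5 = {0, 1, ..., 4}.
a(x)^(-1) ≡ 3x^2 + 2x + 2 (mod f(x))

Since f is irreducible over F_5, F_5[x]/(f) is a field and a(x) ≠ 0 has an inverse. Apply the extended Euclidean algorithm to f(x) and a(x) in F_5[x]: f(x) = (3x + 4)·a(x) + (x + 2);  a(x) = (2x + 2)·(x + 2) + (2). The last nonzero remainder is the constant 2 = gcd(f, a) in F_5. Back-substituting through the division chain expresses 2 = s(x)·a(x) + t(x)·f(x) with s(x) ≡ x^2 + 4x + 4 (mod f), so (x^2 + 4x + 4)·a(x) ≡ 2 (mod f). Multiplying by 2^(-1) ≡ 3 in F_5 gives a(x)^(-1) ≡ 3·(x^2 + 4x + 4) ≡ 3x^2 + 2x + 2 (mod f). Check: (2x^2 + x + 1)·(3x^2 + 2x + 2) = x^4 + 2x^3 + 4x^2 + 4x + 2 ≡ 1 (mod x^3 + x^2 + 3x + 1).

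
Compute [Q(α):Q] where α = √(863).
[Q(α):Q] = 2

[Q(α):Q] equals the degree of the minimal polynomial of α. Here α^2 = 863 and x^2 - 863 is irreducible (d = 863 is squarefree, ≠ 1, hence not a square), so deg(m_α) = 2. Thus [Q(α):Q] = 2.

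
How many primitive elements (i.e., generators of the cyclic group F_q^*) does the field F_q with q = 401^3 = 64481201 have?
There are φ(64481200) = 22106880 primitive elements

F_q^* is cyclic of order q - 1 = 64481200. A cyclic group of order m has exactly φ(m) generators. Here m = 64481200 = 2^4 · 5^2 · 7 · 23029, so the number of primitive elements is φ(64481200) = 22106880.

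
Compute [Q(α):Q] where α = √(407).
[Q(α):Q] = 2

[Q(α):Q] equals the degree of the minimal polynomial of α. Here α^2 = 407 and x^2 - 407 is irreducible (d = 407 is squarefree, ≠ 1, hence not a square), so deg(m_α) = 2. Thus [Q(α):Q] = 2.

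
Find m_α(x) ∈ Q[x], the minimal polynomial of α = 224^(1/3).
m_α(x) = x^3 - 224

α satisfies α^3 = 224, so x^3 - 224 annihilates α. By the rational root test, a rational root p/q (in lowest terms) of x^3 - 224 would satisfy p^3 = 224 q^3, forcing q = 1 and p^3 = 224; but 224 is not a perfect cube, contradiction. A monic cubic over Q with no rational root is irreducible (any nontrivial factorization would include a linear factor). Hence x^3 - 224 is the minimal polynomial of α, and in particular [Q(α):Q] = 3.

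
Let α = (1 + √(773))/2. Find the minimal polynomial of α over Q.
m_α(x) = x^2 - x - 193

From 2α - 1 = √(773), squaring gives (2α - 1)^2 = 773, i.e. 4α^2 - 4α + 1 = 773, so α^2 - α + (1 - 773)/4 = 0. Since 773 ≡ 1 (mod 4), (1 - 773)/4 = -193 ∈ Z. The polynomial x^2 - x - 193 has discriminant 1 - 4·(-193) = 773, which is not a perfect square in Q (d = 773 is squarefree and ≠ 1), so x^2 - x - 193 is irreducible over Q. It is the minimal polynomial of α.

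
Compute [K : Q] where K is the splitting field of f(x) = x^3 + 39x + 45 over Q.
[K : Q] = 6

By the rational root test, any rational root of the monic integer polynomial f(x) = x^3 + 39x + 45 must be an integer dividing the constant term 45, i.e. one of ±{1, 3, 5, 9, 15, 45}. Evaluating: f(1) = 85, f(-1) = 5, f(3) = 189, f(-3) = -99, f(5) = 365, f(-5) = -275, f(9) = 1125, f(-9) = -1035, f(15) = 4005, f(-15) = -3915, f(45) = 92925, f(-45) = -92835; none is 0, so f has no rational root and is therefore irreducible over Q (a cubic with no linear factor over a field is irreducible). For an irreducible cubic, the Galois group is A_3 or S_3 according as the discriminant disc(f) = -4a^3 - 27b^2 = -4·(39)^3 - 27·(45)^2 = -291951 is or is not a square in Q. Here disc(f) = -291951 is not a perfect square in Q, so the Galois group of f over Q is not contained in A_3 and must be all of S_3. The splitting field has degree |S_3| = 6 over Q, so [K : Q] = 6.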